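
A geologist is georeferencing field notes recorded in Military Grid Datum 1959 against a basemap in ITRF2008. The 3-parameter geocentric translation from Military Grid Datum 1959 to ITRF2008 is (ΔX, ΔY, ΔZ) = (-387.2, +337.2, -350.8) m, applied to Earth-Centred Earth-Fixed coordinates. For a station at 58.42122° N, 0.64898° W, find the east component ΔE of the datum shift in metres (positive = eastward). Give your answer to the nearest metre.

ΔE = 333 m

The local east axis at (φ, λ) is (−sin λ, cos λ, 0), so ΔE = −sin(-0.64898°)·(-387.2) + cos(-0.64898°)·337.2 = 332.79 m.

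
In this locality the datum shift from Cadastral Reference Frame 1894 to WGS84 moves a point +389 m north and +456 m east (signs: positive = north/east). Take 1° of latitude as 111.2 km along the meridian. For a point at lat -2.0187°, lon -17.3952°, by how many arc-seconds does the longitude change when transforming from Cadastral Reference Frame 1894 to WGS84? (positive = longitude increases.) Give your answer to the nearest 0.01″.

Δλ = 14.77″

At latitude -2.0187°, cos φ = 0.999379.
1° of longitude at this latitude = 111.2 × cos φ = 111.13 km, so Δλ = 456.0 / 111131.0 = 0.0041033° = 14.772″.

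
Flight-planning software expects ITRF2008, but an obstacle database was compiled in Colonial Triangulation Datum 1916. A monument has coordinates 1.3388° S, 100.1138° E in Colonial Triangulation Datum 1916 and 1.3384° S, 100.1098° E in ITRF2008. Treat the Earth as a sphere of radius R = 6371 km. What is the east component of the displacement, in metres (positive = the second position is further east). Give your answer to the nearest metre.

Δφ = -1.3384° − -1.3388° = +0.0004°; Δλ = 100.1098° − 100.1138° = -0.0040°.
1° along a meridian = πR/180 = 111195 m.
ΔN = Δφ × 111195 = 44.5 m; ΔE = Δλ × 111195 × cos(-1.3388°) = -0.0040 × 111195 × 0.999727 = -444.7 m.

ΔE = -445 m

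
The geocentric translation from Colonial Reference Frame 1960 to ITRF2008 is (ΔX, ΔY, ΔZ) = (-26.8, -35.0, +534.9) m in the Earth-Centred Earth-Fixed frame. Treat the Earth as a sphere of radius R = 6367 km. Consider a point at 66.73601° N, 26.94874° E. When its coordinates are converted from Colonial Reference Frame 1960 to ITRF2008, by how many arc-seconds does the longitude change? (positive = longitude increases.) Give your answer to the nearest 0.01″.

sin φ = 0.918695, cos φ = 0.394968, sin λ = 0.453193, cos λ = 0.891412.
East component: ΔE = −sin λ·ΔX + cos λ·ΔY = −(0.453193)(-26.8) + (0.891412)(-35.0) = -19.05 m.
1° of latitude spans πR/180 = 111125 m; at latitude φ, 1° of longitude spans that × cos φ = 43890.9 m, so Δλ = -19.05 / 43890.9 × 3600 = -1.563″.

Δλ = -1.56″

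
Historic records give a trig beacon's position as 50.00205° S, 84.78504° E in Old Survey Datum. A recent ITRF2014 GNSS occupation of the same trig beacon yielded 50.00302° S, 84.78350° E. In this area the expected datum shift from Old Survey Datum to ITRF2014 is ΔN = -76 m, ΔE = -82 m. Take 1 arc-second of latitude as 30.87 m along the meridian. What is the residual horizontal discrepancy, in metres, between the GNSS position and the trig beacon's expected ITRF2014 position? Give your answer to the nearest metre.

Observed coordinate differences: Δφ = -0.00097°, Δλ = -0.00154°.
Converting to metres (1° lat = 111132 m, cos φ = 0.642760): observed ΔN = -107.8 m, observed ΔE = -110.0 m.
Subtracting the expected shift leaves a residual of -107.8 − (-76) = -31.8 m north and -110.0 − (-82) = -28.0 m east.
Residual distance = √((-31.8)² + (-28.0)²) = 42.4 m.

42 m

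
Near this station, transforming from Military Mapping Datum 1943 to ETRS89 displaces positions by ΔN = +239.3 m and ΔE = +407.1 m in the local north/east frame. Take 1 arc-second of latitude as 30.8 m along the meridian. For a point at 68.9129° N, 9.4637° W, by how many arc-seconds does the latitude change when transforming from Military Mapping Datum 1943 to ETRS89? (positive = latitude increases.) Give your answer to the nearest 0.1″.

Δφ = 7.8″

1″ of latitude = 30.80 m, so Δφ = 239.3 / 30.80 = 7.769″.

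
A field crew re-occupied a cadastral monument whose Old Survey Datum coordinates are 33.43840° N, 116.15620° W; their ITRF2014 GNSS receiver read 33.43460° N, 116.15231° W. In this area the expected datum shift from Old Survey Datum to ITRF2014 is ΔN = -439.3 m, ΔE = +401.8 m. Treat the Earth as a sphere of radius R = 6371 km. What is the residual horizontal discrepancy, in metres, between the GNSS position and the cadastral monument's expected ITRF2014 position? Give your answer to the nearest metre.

Observed coordinate differences: Δφ = -0.00380°, Δλ = +0.00389°.
Converting to metres (1° lat = 111195 m, cos φ = 0.834479): observed ΔN = -422.5 m, observed ΔE = 361.0 m.
Subtracting the expected shift leaves a residual of -422.5 − (-439.3) = 16.8 m north and 361.0 − (401.8) = -40.8 m east.
Residual distance = √(16.8² + (-40.8)²) = 44.2 m.

44 m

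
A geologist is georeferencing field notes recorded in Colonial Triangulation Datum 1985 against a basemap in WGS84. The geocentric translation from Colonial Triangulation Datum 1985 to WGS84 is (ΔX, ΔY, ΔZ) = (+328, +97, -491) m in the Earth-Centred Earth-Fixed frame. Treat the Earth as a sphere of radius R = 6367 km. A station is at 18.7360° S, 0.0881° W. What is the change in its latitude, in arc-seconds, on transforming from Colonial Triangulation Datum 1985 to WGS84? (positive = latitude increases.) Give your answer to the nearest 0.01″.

sin φ = -0.321208, cos φ = 0.947009, sin λ = -0.001538, cos λ = 0.999999.
North component: ΔN = −sin φ cos λ·ΔX − sin φ sin λ·ΔY + cos φ·ΔZ = −(-0.321208)(0.999999)(328) − (-0.321208)(-0.001538)(97) + (0.947009)(-491) = -359.67 m.
1° of latitude spans πR/180 = 111125 m, so Δφ = -359.67 / 111125 × 3600 = -11.652″.

Δφ = -11.65″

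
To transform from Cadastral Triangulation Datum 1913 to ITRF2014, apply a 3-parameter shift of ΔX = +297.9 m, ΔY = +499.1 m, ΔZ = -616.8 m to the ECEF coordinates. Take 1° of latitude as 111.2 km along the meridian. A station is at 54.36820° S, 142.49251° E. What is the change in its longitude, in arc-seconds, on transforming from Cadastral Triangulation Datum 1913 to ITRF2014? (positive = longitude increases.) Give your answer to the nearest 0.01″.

Δλ = -32.08″

sin φ = -0.812778, cos φ = 0.582574, sin λ = 0.608865, cos λ = -0.793274.
East component: ΔE = −sin λ·ΔX + cos λ·ΔY = −(0.608865)(297.9) + (-0.793274)(499.1) = -577.30 m.
1° of latitude spans 111200 m; at latitude φ, 1° of longitude spans that × cos φ = 64782.2 m, so Δλ = -577.30 / 64782.2 × 3600 = -32.081″.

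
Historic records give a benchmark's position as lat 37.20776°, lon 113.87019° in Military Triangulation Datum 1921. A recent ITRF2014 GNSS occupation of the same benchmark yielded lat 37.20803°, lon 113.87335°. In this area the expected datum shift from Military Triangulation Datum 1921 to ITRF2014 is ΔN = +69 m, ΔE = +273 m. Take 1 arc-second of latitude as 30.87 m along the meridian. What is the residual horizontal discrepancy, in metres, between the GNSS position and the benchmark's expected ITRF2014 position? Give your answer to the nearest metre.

Observed coordinate differences: Δφ = +0.00027°, Δλ = +0.00316°.
Converting to metres (1° lat = 111132 m, cos φ = 0.796448): observed ΔN = 30.0 m, observed ΔE = 279.7 m.
Subtracting the expected shift leaves a residual of 30.0 − (69) = -39.0 m north and 279.7 − (273) = 6.7 m east.
Residual distance = √((-39.0)² + 6.7²) = 39.6 m.

40 m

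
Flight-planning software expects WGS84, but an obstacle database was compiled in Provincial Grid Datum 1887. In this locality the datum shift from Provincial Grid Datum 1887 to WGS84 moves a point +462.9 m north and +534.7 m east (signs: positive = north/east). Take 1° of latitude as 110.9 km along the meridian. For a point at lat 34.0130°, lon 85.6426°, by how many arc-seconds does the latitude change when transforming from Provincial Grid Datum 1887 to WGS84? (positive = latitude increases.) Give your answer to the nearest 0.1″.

1° of latitude = 110.9 km, so Δφ = 462.9 / 110900 = 0.0041740° = 15.027″.

Δφ = 15.0″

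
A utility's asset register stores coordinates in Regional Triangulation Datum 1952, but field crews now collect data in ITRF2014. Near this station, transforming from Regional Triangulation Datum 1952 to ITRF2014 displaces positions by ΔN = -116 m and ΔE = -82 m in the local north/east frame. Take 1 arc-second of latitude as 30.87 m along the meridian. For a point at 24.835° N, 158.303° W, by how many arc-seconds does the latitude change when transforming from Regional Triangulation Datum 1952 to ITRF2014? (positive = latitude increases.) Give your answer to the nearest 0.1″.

1″ of latitude = 30.87 m, so Δφ = -116.0 / 30.87 = -3.758″.

Δφ = -3.8″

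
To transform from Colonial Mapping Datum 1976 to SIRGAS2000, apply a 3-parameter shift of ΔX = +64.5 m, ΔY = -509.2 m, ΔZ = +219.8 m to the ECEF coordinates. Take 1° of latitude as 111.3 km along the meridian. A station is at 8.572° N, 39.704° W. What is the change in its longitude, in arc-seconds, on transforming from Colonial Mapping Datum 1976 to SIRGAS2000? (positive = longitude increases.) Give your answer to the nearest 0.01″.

sin φ = 0.149052, cos φ = 0.988829, sin λ = -0.638822, cos λ = 0.769355.
East component: ΔE = −sin λ·ΔX + cos λ·ΔY = −(-0.638822)(64.5) + (0.769355)(-509.2) = -350.55 m.
1° of latitude spans 111300 m; at latitude φ, 1° of longitude spans that × cos φ = 110056.7 m, so Δλ = -350.55 / 110056.7 × 3600 = -11.467″.

Δλ = -11.47″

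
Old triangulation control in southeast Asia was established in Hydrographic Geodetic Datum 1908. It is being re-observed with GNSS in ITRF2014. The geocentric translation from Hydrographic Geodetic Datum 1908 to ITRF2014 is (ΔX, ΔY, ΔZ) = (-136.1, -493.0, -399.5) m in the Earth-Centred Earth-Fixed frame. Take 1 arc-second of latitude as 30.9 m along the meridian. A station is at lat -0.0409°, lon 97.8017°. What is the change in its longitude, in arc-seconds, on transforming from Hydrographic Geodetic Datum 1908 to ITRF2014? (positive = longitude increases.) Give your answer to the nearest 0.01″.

sin φ = -0.000714, cos φ = 1.000000, sin λ = 0.990744, cos λ = -0.135745.
East component: ΔE = −sin λ·ΔX + cos λ·ΔY = −(0.990744)(-136.1) + (-0.135745)(-493.0) = 201.76 m.
1° of latitude spans 3600 × 30.90 = 111240 m; at latitude φ, 1° of longitude spans that × cos φ = 111240.0 m, so Δλ = 201.76 / 111240.0 × 3600 = 6.530″.

Δλ = 6.53″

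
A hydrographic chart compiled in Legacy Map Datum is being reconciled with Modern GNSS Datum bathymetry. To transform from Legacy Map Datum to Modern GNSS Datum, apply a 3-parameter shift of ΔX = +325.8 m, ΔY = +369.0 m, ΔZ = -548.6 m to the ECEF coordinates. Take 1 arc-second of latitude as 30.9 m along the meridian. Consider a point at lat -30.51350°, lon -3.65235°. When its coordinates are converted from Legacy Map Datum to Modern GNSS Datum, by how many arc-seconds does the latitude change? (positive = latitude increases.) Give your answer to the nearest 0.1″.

sin φ = -0.507741, cos φ = 0.861510, sin λ = -0.063702, cos λ = 0.997969.
North component: ΔN = −sin φ cos λ·ΔX − sin φ sin λ·ΔY + cos φ·ΔZ = −(-0.507741)(0.997969)(325.8) − (-0.507741)(-0.063702)(369.0) + (0.861510)(-548.6) = -319.47 m.
1° of latitude spans 3600 × 30.90 = 111240 m, so Δφ = -319.47 / 111240 × 3600 = -10.339″.

Δφ = -10.3″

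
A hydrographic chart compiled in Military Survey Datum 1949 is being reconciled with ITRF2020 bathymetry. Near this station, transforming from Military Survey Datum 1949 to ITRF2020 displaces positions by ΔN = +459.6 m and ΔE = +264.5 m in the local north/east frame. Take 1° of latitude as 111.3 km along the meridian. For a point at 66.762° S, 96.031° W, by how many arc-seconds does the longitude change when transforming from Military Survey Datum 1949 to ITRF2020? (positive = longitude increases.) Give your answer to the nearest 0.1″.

Δλ = 21.7″

At latitude -66.762°, cos φ = 0.394551.
1° of longitude at this latitude = 111.3 × cos φ = 43.91 km, so Δλ = 264.5 / 43913.6 = 0.0060232° = 21.684″.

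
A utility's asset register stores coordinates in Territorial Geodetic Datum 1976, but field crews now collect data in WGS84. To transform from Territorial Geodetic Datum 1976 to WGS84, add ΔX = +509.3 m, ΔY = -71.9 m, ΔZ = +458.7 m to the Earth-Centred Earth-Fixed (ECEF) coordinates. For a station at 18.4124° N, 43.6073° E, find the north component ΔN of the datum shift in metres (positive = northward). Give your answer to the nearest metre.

The local north axis is (−sin φ cos λ, −sin φ sin λ, cos φ), giving ΔN = -116.480 + 15.663 + 435.218 = 334.40 m.

ΔN = 334 m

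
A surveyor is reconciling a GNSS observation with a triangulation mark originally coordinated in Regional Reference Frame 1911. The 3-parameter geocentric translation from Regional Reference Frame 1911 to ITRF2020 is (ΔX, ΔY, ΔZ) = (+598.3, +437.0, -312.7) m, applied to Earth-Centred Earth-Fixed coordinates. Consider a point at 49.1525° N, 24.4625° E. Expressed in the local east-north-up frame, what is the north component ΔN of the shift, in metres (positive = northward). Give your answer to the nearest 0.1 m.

The local north axis is (−sin φ cos λ, −sin φ sin λ, cos φ), giving ΔN = -411.958 − 136.888 − 204.521 = -753.37 m.

ΔN = -753.4 m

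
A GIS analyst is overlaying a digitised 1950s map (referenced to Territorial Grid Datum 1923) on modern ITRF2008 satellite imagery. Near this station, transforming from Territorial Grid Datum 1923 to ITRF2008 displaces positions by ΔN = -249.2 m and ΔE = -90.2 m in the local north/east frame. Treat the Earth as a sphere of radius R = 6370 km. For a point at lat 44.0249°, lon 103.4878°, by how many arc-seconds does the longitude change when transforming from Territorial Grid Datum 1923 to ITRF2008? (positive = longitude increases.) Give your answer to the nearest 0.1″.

At latitude 44.0249°, cos φ = 0.719038.
One radian of longitude at latitude φ spans R cos φ, so Δλ = ΔE / (R cos φ) = -90.2 / (6370000 × 0.719038) = -1.9693e-05 rad = -4.062″.

Δλ = -4.1″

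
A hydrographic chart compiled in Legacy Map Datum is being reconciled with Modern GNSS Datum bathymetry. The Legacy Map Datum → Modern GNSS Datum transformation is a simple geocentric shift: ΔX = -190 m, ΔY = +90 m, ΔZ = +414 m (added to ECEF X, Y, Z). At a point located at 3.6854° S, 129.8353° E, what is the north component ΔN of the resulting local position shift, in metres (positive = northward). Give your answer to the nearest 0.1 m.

At φ = -3.6854°, λ = 129.8353°: sin φ = -0.064278, cos φ = 0.997932, sin λ = 0.767889, cos λ = -0.640583.
ΔN = −sin φ cos λ·ΔX − sin φ sin λ·ΔY + cos φ·ΔZ = −(-0.064278)(-0.640583)(-190) − (-0.064278)(0.767889)(90) + (0.997932)(414) = 425.41 m.

ΔN = 425.4 m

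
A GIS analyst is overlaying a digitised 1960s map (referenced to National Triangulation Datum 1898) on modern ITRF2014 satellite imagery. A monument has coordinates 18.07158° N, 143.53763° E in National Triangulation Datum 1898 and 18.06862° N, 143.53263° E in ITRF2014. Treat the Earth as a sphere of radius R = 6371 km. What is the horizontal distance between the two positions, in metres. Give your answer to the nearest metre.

623 m

Δφ = 18.06862° − 18.07158° = -0.00296°; Δλ = 143.53263° − 143.53763° = -0.00500°.
1° along a meridian = πR/180 = 111195 m.
ΔN = Δφ × 111195 = -329.1 m; ΔE = Δλ × 111195 × cos(18.07158°) = -0.00500 × 111195 × 0.950670 = -528.5 m.
Distance = √(ΔE² + ΔN²) = √((-528.5)² + (-329.1)²) = 622.7 m.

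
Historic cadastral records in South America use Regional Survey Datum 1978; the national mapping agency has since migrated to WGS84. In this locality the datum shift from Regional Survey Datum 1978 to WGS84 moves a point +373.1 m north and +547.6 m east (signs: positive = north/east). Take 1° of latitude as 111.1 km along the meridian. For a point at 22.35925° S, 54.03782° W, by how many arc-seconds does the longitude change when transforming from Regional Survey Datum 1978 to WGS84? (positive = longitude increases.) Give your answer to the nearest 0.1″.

At latitude -22.35925°, cos φ = 0.924817.
1° of longitude at this latitude = 111.1 × cos φ = 102.75 km, so Δλ = 547.6 / 102747.1 = 0.0053296° = 19.187″.

Δλ = 19.2″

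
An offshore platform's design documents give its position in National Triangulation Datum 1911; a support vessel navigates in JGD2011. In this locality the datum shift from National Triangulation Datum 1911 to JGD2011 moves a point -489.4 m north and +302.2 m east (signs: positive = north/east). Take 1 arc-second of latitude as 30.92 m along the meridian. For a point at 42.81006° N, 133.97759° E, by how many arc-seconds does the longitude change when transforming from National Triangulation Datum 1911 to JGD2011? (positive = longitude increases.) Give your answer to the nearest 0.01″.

At latitude 42.81006°, cos φ = 0.733611.
1″ of longitude at this latitude = 30.92 × cos φ = 22.6832 m, so Δλ = 302.2 / 22.6832 = 13.323″.

Δλ = 13.32″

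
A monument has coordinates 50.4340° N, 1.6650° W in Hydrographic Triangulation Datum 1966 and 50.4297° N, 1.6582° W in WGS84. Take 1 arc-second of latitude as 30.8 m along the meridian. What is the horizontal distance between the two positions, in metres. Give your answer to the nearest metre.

677 m

Δφ = 50.4297° − 50.4340° = -0.0043°; Δλ = -1.6582° − -1.6650° = +0.0068°.
1° of latitude = 3600 × 30.80 = 110880 m.
ΔN = Δφ × 110880 = -476.8 m; ΔE = Δλ × 110880 × cos(50.4340°) = +0.0068 × 110880 × 0.636967 = 480.3 m.
Distance = √(ΔE² + ΔN²) = √(480.3² + (-476.8)²) = 676.7 m.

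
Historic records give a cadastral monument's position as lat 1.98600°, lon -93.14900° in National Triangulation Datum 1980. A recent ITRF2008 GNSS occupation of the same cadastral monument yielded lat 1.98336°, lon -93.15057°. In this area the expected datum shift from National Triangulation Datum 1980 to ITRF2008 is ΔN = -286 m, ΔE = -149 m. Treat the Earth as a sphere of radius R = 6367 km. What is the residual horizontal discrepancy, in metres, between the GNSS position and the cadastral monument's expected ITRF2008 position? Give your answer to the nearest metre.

26 m

Observed coordinate differences: Δφ = -0.00264°, Δλ = -0.00157°.
Converting to metres (1° lat = 111125 m, cos φ = 0.999399): observed ΔN = -293.4 m, observed ΔE = -174.4 m.
Subtracting the expected shift leaves a residual of -293.4 − (-286) = -7.4 m north and -174.4 − (-149) = -25.4 m east.
Residual distance = √((-7.4)² + (-25.4)²) = 26.4 m.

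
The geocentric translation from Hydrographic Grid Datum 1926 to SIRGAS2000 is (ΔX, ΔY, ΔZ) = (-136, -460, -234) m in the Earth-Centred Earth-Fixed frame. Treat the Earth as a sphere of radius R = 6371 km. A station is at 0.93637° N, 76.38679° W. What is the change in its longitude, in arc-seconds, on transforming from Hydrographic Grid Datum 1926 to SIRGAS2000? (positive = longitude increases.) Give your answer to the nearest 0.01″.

Δλ = -7.79″

sin φ = 0.016342, cos φ = 0.999866, sin λ = -0.971907, cos λ = 0.235366.
East component: ΔE = −sin λ·ΔX + cos λ·ΔY = −(-0.971907)(-136) + (0.235366)(-460) = -240.45 m.
1° of latitude spans πR/180 = 111195 m; at latitude φ, 1° of longitude spans that × cos φ = 111180.1 m, so Δλ = -240.45 / 111180.1 × 3600 = -7.786″.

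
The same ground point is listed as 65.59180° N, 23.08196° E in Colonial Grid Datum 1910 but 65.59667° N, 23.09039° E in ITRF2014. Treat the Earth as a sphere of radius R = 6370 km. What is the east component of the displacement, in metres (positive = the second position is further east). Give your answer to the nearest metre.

ΔE = 387 m

Δφ = 65.59667° − 65.59180° = +0.00487°; Δλ = 23.09039° − 23.08196° = +0.00843°.
1° along a meridian = πR/180 = 111177 m.
ΔN = Δφ × 111177 = 541.4 m; ΔE = Δλ × 111177 × cos(65.59180°) = +0.00843 × 111177 × 0.413235 = 387.3 m.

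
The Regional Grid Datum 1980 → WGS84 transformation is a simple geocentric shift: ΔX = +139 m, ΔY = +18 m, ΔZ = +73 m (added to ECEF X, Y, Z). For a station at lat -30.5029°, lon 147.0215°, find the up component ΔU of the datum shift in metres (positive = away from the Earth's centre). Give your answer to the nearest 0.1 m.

ΔU = -129.1 m

The local up (radial) axis is (cos φ cos λ, cos φ sin λ, sin φ), giving ΔU = -100.466 + 8.442 − 37.053 = -129.08 m.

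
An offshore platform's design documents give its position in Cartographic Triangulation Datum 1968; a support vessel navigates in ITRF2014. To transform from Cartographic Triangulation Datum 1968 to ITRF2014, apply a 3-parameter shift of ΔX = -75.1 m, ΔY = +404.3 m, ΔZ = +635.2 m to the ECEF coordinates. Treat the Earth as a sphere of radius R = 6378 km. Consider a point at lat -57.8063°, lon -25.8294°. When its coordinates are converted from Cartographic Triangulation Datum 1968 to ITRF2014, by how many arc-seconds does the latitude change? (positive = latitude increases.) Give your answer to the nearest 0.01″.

sin φ = -0.846252, cos φ = 0.532783, sin λ = -0.435693, cos λ = 0.900095.
North component: ΔN = −sin φ cos λ·ΔX − sin φ sin λ·ΔY + cos φ·ΔZ = −(-0.846252)(0.900095)(-75.1) − (-0.846252)(-0.435693)(404.3) + (0.532783)(635.2) = 132.15 m.
1° of latitude spans πR/180 = 111317 m, so Δφ = 132.15 / 111317 × 3600 = 4.274″.

Δφ = 4.27″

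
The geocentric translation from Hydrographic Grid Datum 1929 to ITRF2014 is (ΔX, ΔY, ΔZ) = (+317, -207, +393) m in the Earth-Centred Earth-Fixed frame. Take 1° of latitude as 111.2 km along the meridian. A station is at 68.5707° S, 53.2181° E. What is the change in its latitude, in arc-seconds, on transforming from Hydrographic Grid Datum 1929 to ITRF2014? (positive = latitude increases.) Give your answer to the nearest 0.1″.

Δφ = 5.4″

sin φ = -0.930869, cos φ = 0.365353, sin λ = 0.800921, cos λ = 0.598771.
North component: ΔN = −sin φ cos λ·ΔX − sin φ sin λ·ΔY + cos φ·ΔZ = −(-0.930869)(0.598771)(317) − (-0.930869)(0.800921)(-207) + (0.365353)(393) = 165.94 m.
1° of latitude spans 111200 m, so Δφ = 165.94 / 111200 × 3600 = 5.372″.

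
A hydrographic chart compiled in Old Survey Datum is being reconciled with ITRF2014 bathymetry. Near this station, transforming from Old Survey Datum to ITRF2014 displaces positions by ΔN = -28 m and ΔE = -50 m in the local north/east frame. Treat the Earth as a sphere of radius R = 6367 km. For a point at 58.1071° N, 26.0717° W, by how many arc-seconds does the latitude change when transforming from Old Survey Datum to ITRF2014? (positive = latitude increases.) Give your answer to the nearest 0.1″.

Δφ = -0.9″

On a sphere of radius R, 1 rad of latitude = R, so Δφ = ΔN / R = -28.0 / 6367000 = -4.3977e-06 rad = -0.907″.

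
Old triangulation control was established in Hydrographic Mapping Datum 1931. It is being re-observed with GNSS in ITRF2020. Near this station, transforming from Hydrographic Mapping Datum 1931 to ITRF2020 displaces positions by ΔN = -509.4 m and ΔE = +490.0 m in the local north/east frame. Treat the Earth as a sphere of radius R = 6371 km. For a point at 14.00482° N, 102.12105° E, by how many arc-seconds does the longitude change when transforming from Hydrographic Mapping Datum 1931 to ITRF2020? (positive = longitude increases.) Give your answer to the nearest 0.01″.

At latitude 14.00482°, cos φ = 0.970275.
One radian of longitude at latitude φ spans R cos φ, so Δλ = ΔE / (R cos φ) = 490.0 / (6371000 × 0.970275) = 7.9267e-05 rad = 16.350″.

Δλ = 16.35″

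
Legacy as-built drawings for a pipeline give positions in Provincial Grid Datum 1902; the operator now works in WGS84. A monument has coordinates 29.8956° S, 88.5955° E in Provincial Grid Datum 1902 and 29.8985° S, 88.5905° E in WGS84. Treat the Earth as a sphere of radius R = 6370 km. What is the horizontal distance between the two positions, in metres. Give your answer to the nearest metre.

Δφ = -29.8985° − -29.8956° = -0.0029°; Δλ = 88.5905° − 88.5955° = -0.0050°.
1° along a meridian = πR/180 = 111177 m.
ΔN = Δφ × 111177 = -322.4 m; ΔE = Δλ × 111177 × cos(-29.8956°) = -0.0050 × 111177 × 0.866935 = -481.9 m.
Distance = √(ΔE² + ΔN²) = √((-481.9)² + (-322.4)²) = 579.8 m.

580 m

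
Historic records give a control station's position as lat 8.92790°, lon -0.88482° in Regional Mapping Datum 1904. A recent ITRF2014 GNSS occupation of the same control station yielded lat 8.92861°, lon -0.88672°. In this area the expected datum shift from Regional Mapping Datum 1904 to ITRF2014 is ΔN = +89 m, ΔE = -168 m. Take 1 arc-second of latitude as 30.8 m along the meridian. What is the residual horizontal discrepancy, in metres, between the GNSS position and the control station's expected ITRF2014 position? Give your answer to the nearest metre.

Observed coordinate differences: Δφ = +0.00071°, Δλ = -0.00190°.
Converting to metres (1° lat = 110880 m, cos φ = 0.987884): observed ΔN = 78.7 m, observed ΔE = -208.1 m.
Subtracting the expected shift leaves a residual of 78.7 − (89) = -10.3 m north and -208.1 − (-168) = -40.1 m east.
Residual distance = √((-10.3)² + (-40.1)²) = 41.4 m.

41 m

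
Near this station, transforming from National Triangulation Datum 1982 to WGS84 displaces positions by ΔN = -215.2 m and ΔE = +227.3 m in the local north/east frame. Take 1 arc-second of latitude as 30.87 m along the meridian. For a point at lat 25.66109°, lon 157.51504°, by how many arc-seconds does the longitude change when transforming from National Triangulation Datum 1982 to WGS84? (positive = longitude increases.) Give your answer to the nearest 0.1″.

Δλ = 8.2″

At latitude 25.66109°, cos φ = 0.901371.
1″ of longitude at this latitude = 30.87 × cos φ = 27.8253 m, so Δλ = 227.3 / 27.8253 = 8.169″.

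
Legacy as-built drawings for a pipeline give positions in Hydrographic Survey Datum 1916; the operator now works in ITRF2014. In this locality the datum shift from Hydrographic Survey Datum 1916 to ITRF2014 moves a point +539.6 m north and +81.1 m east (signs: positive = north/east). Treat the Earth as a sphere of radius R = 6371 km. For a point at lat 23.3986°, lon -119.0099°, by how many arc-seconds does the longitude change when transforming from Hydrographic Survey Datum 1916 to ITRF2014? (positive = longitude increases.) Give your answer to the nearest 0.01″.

Δλ = 2.86″

At latitude 23.3986°, cos φ = 0.917764.
One radian of longitude at latitude φ spans R cos φ, so Δλ = ΔE / (R cos φ) = 81.1 / (6371000 × 0.917764) = 1.3870e-05 rad = 2.861″.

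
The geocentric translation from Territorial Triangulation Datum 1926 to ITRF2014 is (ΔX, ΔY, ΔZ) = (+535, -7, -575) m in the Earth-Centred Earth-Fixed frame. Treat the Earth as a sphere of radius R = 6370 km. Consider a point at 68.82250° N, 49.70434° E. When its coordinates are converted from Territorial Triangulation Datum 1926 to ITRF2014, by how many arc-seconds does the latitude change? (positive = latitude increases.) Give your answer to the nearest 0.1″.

sin φ = 0.932466, cos φ = 0.361258, sin λ = 0.762717, cos λ = 0.646732.
North component: ΔN = −sin φ cos λ·ΔX − sin φ sin λ·ΔY + cos φ·ΔZ = −(0.932466)(0.646732)(535) − (0.932466)(0.762717)(-7) + (0.361258)(-575) = -525.38 m.
1° of latitude spans πR/180 = 111177 m, so Δφ = -525.38 / 111177 × 3600 = -17.012″.

Δφ = -17.0″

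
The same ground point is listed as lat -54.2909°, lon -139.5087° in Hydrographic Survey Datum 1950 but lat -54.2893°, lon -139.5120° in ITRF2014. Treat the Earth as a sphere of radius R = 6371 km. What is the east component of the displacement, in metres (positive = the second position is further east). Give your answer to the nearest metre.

Δφ = -54.2893° − -54.2909° = +0.0016°; Δλ = -139.5120° − -139.5087° = -0.0033°.
1° along a meridian = πR/180 = 111195 m.
ΔN = Δφ × 111195 = 177.9 m; ΔE = Δλ × 111195 × cos(-54.2909°) = -0.0033 × 111195 × 0.583670 = -214.2 m.

ΔE = -214 m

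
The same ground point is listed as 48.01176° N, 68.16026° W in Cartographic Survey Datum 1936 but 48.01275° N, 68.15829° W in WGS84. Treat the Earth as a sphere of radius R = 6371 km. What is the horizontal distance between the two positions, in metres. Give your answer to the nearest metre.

Δφ = 48.01275° − 48.01176° = +0.00099°; Δλ = -68.15829° − -68.16026° = +0.00197°.
1° along a meridian = πR/180 = 111195 m.
ΔN = Δφ × 111195 = 110.1 m; ΔE = Δλ × 111195 × cos(48.01176°) = +0.00197 × 111195 × 0.668978 = 146.5 m.
Distance = √(ΔE² + ΔN²) = √(146.5² + 110.1²) = 183.3 m.

183 m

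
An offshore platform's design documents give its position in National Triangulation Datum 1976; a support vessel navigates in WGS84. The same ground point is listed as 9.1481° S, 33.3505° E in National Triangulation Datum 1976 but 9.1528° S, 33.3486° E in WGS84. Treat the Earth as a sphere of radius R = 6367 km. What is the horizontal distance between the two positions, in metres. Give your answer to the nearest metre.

562 m

Δφ = -9.1528° − -9.1481° = -0.0047°; Δλ = 33.3486° − 33.3505° = -0.0019°.
1° along a meridian = πR/180 = 111125 m.
ΔN = Δφ × 111125 = -522.3 m; ΔE = Δλ × 111125 × cos(-9.1481°) = -0.0019 × 111125 × 0.987281 = -208.5 m.
Distance = √(ΔE² + ΔN²) = √((-208.5)² + (-522.3)²) = 562.3 m.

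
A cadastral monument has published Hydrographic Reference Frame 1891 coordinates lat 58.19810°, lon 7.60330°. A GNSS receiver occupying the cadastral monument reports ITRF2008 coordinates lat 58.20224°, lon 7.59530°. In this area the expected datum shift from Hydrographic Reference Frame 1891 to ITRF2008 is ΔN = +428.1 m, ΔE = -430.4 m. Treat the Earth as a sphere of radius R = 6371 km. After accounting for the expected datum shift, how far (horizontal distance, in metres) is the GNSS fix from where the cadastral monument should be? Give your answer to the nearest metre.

50 m

Observed coordinate differences: Δφ = +0.00414°, Δλ = -0.00800°.
Converting to metres (1° lat = 111195 m, cos φ = 0.526984): observed ΔN = 460.3 m, observed ΔE = -468.8 m.
Subtracting the expected shift leaves a residual of 460.3 − (428.1) = 32.2 m north and -468.8 − (-430.4) = -38.4 m east.
Residual distance = √(32.2² + (-38.4)²) = 50.1 m.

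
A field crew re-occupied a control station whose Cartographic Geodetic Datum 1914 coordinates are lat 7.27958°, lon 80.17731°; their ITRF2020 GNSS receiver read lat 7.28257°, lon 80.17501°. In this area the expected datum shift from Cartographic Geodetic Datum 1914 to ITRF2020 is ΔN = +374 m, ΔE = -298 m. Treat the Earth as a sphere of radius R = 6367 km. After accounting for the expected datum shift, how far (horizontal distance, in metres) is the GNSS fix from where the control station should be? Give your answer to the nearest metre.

Observed coordinate differences: Δφ = +0.00299°, Δλ = -0.00230°.
Converting to metres (1° lat = 111125 m, cos φ = 0.991940): observed ΔN = 332.3 m, observed ΔE = -253.5 m.
Subtracting the expected shift leaves a residual of 332.3 − (374) = -41.7 m north and -253.5 − (-298) = 44.5 m east.
Residual distance = √((-41.7)² + 44.5²) = 61.0 m.

61 m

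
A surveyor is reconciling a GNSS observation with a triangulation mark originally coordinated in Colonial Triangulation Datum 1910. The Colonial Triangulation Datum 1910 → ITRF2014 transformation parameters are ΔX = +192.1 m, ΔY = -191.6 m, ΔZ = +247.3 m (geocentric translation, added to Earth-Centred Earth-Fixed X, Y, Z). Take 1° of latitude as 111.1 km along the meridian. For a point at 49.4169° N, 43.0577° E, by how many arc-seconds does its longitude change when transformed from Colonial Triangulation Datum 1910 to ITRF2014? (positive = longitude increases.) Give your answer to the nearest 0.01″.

Δλ = -13.51″

sin φ = 0.759463, cos φ = 0.650550, sin λ = 0.682735, cos λ = 0.730667.
East component: ΔE = −sin λ·ΔX + cos λ·ΔY = −(0.682735)(192.1) + (0.730667)(-191.6) = -271.15 m.
1° of latitude spans 111100 m; at latitude φ, 1° of longitude spans that × cos φ = 72276.1 m, so Δλ = -271.15 / 72276.1 × 3600 = -13.506″.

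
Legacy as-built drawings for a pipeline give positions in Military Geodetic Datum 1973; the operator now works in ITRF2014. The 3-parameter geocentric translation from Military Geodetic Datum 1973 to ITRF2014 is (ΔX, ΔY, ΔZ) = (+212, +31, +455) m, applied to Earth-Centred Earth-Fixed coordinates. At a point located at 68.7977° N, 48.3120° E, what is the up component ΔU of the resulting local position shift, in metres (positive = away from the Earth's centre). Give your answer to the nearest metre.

ΔU = 484 m

The local up (radial) axis is (cos φ cos λ, cos φ sin λ, sin φ), giving ΔU = 50.993 + 8.373 + 424.201 = 483.57 m.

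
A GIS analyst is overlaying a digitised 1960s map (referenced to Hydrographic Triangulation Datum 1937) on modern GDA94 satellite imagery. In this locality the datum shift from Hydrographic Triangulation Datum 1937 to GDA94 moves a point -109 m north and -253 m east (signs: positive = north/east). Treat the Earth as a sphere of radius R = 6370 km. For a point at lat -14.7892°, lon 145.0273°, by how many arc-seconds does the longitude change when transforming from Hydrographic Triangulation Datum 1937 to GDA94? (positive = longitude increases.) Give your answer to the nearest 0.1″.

Δλ = -8.5″

At latitude -14.7892°, cos φ = 0.966872.
One radian of longitude at latitude φ spans R cos φ, so Δλ = ΔE / (R cos φ) = -253.0 / (6370000 × 0.966872) = -4.1078e-05 rad = -8.473″.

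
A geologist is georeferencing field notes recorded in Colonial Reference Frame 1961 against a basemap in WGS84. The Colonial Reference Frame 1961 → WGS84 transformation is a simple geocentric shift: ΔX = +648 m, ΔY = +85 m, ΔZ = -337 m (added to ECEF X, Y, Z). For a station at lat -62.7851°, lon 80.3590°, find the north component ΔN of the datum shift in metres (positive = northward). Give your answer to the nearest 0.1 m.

The local north axis is (−sin φ cos λ, −sin φ sin λ, cos φ), giving ΔN = 96.510 + 74.523 − 154.120 = 16.91 m.

ΔN = 16.9 m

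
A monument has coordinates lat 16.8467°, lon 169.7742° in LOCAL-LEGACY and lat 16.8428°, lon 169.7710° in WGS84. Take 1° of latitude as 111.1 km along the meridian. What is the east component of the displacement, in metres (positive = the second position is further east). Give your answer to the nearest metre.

ΔE = -340 m

Δφ = 16.8428° − 16.8467° = -0.0039°; Δλ = 169.7710° − 169.7742° = -0.0032°.
ΔN = Δφ × 111100 = -433.3 m; ΔE = Δλ × 111100 × cos(16.8467°) = -0.0032 × 111100 × 0.957084 = -340.3 m.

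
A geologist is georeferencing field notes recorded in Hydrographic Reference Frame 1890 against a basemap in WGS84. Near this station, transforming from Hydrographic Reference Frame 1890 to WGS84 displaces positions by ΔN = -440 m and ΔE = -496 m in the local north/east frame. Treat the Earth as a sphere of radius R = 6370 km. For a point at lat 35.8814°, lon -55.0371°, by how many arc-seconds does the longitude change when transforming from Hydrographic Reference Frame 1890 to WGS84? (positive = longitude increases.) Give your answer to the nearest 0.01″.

At latitude 35.8814°, cos φ = 0.810232.
One radian of longitude at latitude φ spans R cos φ, so Δλ = ΔE / (R cos φ) = -496.0 / (6370000 × 0.810232) = -9.6102e-05 rad = -19.822″.

Δλ = -19.82″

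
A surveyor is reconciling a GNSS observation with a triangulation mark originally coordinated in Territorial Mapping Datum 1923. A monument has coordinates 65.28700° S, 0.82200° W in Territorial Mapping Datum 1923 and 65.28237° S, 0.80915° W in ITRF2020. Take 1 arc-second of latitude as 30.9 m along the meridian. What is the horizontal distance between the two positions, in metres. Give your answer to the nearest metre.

Δφ = -65.28237° − -65.28700° = +0.00463°; Δλ = -0.80915° − -0.82200° = +0.01285°.
1° of latitude = 3600 × 30.90 = 111240 m.
ΔN = Δφ × 111240 = 515.0 m; ΔE = Δλ × 111240 × cos(-65.28700°) = +0.01285 × 111240 × 0.418073 = 597.6 m.
Distance = √(ΔE² + ΔN²) = √(597.6² + 515.0²) = 788.9 m.

789 m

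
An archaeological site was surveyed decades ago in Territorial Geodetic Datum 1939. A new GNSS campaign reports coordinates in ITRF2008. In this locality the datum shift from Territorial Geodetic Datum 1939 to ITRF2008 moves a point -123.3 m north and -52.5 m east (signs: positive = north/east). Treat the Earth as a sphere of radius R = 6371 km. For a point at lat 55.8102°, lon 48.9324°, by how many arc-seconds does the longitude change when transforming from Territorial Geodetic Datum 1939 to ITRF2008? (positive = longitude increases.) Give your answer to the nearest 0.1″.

At latitude 55.8102°, cos φ = 0.561936.
One radian of longitude at latitude φ spans R cos φ, so Δλ = ΔE / (R cos φ) = -52.5 / (6371000 × 0.561936) = -1.4664e-05 rad = -3.025″.

Δλ = -3.0″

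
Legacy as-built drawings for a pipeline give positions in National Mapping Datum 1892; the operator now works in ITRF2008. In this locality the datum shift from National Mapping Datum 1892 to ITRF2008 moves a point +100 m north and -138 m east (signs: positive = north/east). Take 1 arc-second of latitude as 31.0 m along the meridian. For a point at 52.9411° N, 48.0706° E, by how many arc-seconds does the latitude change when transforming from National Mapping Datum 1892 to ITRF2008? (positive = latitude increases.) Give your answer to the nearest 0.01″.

Δφ = 3.23″

1″ of latitude = 31.00 m, so Δφ = 100.0 / 31.00 = 3.226″.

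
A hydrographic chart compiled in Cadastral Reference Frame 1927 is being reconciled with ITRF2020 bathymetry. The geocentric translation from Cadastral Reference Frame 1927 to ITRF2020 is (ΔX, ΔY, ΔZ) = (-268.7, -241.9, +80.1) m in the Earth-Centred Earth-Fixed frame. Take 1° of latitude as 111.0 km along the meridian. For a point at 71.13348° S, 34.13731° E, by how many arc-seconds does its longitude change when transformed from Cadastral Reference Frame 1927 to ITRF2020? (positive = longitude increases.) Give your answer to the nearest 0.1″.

sin φ = -0.946274, cos φ = 0.323365, sin λ = 0.561178, cos λ = 0.827695.
East component: ΔE = −sin λ·ΔX + cos λ·ΔY = −(0.561178)(-268.7) + (0.827695)(-241.9) = -49.43 m.
1° of latitude spans 111000 m; at latitude φ, 1° of longitude spans that × cos φ = 35893.5 m, so Δλ = -49.43 / 35893.5 × 3600 = -4.958″.

Δλ = -5.0″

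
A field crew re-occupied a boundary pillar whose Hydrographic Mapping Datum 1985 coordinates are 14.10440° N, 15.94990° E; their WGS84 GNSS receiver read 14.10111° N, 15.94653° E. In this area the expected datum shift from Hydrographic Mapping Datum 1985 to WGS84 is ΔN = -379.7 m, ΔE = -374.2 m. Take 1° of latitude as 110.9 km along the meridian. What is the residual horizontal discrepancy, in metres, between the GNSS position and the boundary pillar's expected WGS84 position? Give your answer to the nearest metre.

19 m

Observed coordinate differences: Δφ = -0.00329°, Δλ = -0.00337°.
Converting to metres (1° lat = 110900 m, cos φ = 0.969853): observed ΔN = -364.9 m, observed ΔE = -362.5 m.
Subtracting the expected shift leaves a residual of -364.9 − (-379.7) = 14.8 m north and -362.5 − (-374.2) = 11.7 m east.
Residual distance = √(14.8² + 11.7²) = 18.9 m.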